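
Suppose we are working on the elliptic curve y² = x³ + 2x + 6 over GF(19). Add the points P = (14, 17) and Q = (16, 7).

(14, 2)

(14, 17) + (16, 7). λ = (7 - 17)/(16 - 14) ≡ 9/2 mod 19. 2⁻¹ ≡ 10 (mod 19), so λ ≡ 14.
  x = λ² - 14 - 16 = 196 - 30 ≡ 14; y = λ·(14 - 14) - 17 ≡ 2. → (14, 2)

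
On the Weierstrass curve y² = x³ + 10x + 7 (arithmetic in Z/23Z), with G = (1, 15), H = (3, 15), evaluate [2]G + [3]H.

First 2G:
Repeated addition: build up to 2G.
2G: tangent at (1, 15): λ = (3·1² + 10)/(2·15) ≡ 13/7. 7⁻¹ ≡ 10 (mod 23), so λ ≡ 13·10 ≡ 15.
  x = λ² - 1 - 1 = 225 - 2 ≡ 16; y = λ·(1 - 16) - 15 ≡ 13. → (16, 13)
2G = (16, 13).
Next 3H:
Repeated addition: build up to 3H.
2H: tangent at (3, 15): λ = (3·3² + 10)/(2·15) ≡ 14/7. 7⁻¹ ≡ 10 (mod 23) since 7·10 = 70 ≡ 1, so λ ≡ 14·10 ≡ 2.
  x = λ² - 3 - 3 = 4 - 6 ≡ 21; y = λ·(3 - 21) - 15 ≡ 18. → (21, 18)
3H: (21, 18) + (3, 15). λ = (15 - 18)/(3 - 21) ≡ 20/5 mod 23. 5⁻¹ ≡ 14 (mod 23) since 5·14 = 70 ≡ 1, so λ ≡ 4.
  x = λ² - 21 - 3 = 16 - 24 ≡ 15; y = λ·(21 - 15) - 18 ≡ 6. → (15, 6)
3H = (15, 6).
Finally 2G + 3H:
(16, 13) + (15, 6). λ = (6 - 13)/(15 - 16) ≡ 16/22 mod 23. 22⁻¹ ≡ 22 (mod 23), so λ ≡ 7.
  x = λ² - 16 - 15 = 49 - 31 ≡ 18; y = λ·(16 - 18) - 13 ≡ 19. → (18, 19)

(18, 19)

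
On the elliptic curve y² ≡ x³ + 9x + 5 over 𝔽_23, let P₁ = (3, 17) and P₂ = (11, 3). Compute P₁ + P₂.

(2, 10)

(3, 17) + (11, 3). λ = (3 - 17)/(11 - 3) ≡ 9/8 mod 23. 8⁻¹ ≡ 3 (mod 23) since 8·3 = 24 ≡ 1, so λ ≡ 4.
  x = λ² - 3 - 11 = 16 - 14 ≡ 2; y = λ·(3 - 2) - 17 ≡ 10. → (2, 10)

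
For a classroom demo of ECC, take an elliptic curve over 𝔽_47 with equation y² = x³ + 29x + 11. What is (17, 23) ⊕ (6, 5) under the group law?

(17, 23) + (6, 5). λ = (5 - 23)/(6 - 17) ≡ 29/36 mod 47. 36⁻¹ ≡ 17 (mod 47) since 36·17 = 612 ≡ 1, so λ ≡ 23.
  x = λ² - 17 - 6 = 529 - 23 ≡ 36; y = λ·(17 - 36) - 23 ≡ 10. → (36, 10)

(36, 10)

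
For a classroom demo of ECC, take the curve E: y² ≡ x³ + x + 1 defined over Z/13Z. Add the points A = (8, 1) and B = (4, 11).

(4, 2)

(8, 1) + (4, 11). λ = (11 - 1)/(4 - 8) ≡ 10/9 mod 13. 9⁻¹ ≡ 3 (mod 13), so λ ≡ 4.
  x = λ² - 8 - 4 = 16 - 12 ≡ 4; y = λ·(8 - 4) - 1 ≡ 2. → (4, 2)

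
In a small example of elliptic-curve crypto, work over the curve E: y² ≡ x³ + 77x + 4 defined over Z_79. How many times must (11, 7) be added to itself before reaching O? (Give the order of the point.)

10

2P: tangent at (11, 7): λ = (3·11² + 77)/(2·7) ≡ 45/14. 14⁻¹ ≡ 17 (mod 79), so λ ≡ 45·17 ≡ 54.
  x = λ² - 11 - 11 = 2916 - 22 ≡ 50; y = λ·(11 - 50) - 7 ≡ 20. → (50, 20)
3P: (50, 20) + (11, 7). λ = (7 - 20)/(11 - 50) ≡ 66/40 mod 79. 40⁻¹ ≡ 2 (mod 79) since 40·2 = 80 ≡ 1, so λ ≡ 53.
  x = λ² - 50 - 11 = 2809 - 61 ≡ 62; y = λ·(50 - 62) - 20 ≡ 55. → (62, 55)
4P: (62, 55) + (11, 7). λ = (7 - 55)/(11 - 62) ≡ 31/28 mod 79. 28⁻¹ ≡ 48 (mod 79) since 28·48 = 1344 ≡ 1, so λ ≡ 66.
  x = λ² - 62 - 11 = 4356 - 73 ≡ 17; y = λ·(62 - 17) - 55 ≡ 71. → (17, 71)
5P: (17, 71) + (11, 7). λ = (7 - 71)/(11 - 17) ≡ 15/73 mod 79. 73⁻¹ ≡ 13 (mod 79) since 73·13 = 949 ≡ 1, so λ ≡ 37.
  x = λ² - 17 - 11 = 1369 - 28 ≡ 77; y = λ·(17 - 77) - 71 ≡ 0. → (77, 0)
6P: (77, 0) + (11, 7). λ = (7 - 0)/(11 - 77) ≡ 7/13 mod 79. 13⁻¹ ≡ 73 (mod 79), so λ ≡ 37.
  x = λ² - 77 - 11 = 1369 - 88 ≡ 17; y = λ·(77 - 17) - 0 ≡ 8. → (17, 8)
7P: (17, 8) + (11, 7). λ = (7 - 8)/(11 - 17) ≡ 78/73 mod 79. 73⁻¹ ≡ 13 (mod 79), so λ ≡ 66.
  x = λ² - 17 - 11 = 4356 - 28 ≡ 62; y = λ·(17 - 62) - 8 ≡ 24. → (62, 24)
8P: (62, 24) + (11, 7). λ = (7 - 24)/(11 - 62) ≡ 62/28 mod 79. 28⁻¹ ≡ 48 (mod 79) since 28·48 = 1344 ≡ 1, so λ ≡ 53.
  x = λ² - 62 - 11 = 2809 - 73 ≡ 50; y = λ·(62 - 50) - 24 ≡ 59. → (50, 59)
9P: (50, 59) + (11, 7). λ = (7 - 59)/(11 - 50) ≡ 27/40 mod 79. 40⁻¹ ≡ 2 (mod 79), so λ ≡ 54.
  x = λ² - 50 - 11 = 2916 - 61 ≡ 11; y = λ·(50 - 11) - 59 ≡ 72. → (11, 72)
10P: (11, 72) + (11, 7): same x and y₁ ≡ -y₂, so the sum is O.
10P = O, so the order is 10.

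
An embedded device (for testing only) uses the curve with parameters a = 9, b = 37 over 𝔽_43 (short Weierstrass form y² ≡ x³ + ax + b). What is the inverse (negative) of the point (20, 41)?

-(20, 41) = (20, -41 mod 43) = (20, 2).

(20, 2)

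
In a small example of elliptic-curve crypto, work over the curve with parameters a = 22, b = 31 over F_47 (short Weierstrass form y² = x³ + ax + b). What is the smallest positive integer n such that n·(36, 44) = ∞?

3

2P: tangent at (36, 44): λ = (3·36² + 22)/(2·44) ≡ 9/41. 41⁻¹ ≡ 39 (mod 47) since 41·39 = 1599 ≡ 1, so λ ≡ 9·39 ≡ 22.
  x = λ² - 36 - 36 = 484 - 72 ≡ 36; y = λ·(36 - 36) - 44 ≡ 3. → (36, 3)
3P: (36, 3) + (36, 44): same x and y₁ ≡ -y₂, so the sum is ∞.
3P = ∞, so the order is 3.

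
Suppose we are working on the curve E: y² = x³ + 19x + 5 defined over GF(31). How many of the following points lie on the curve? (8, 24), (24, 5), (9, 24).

2

(8, 24): 24² ≡ 18, rhs ≡ 18 → on.
(24, 5): 5² ≡ 25, rhs ≡ 25 → on.
(9, 24): 24² ≡ 18, rhs ≡ 6 → off.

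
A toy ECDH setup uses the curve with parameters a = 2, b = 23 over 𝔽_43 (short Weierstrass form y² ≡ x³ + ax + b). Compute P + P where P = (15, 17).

(6, 37)

tangent at (15, 17): λ = (3·15² + 2)/(2·17) ≡ 32/34. 34⁻¹ ≡ 19 (mod 43) since 34·19 = 646 ≡ 1, so λ ≡ 32·19 ≡ 6.
  x = λ² - 15 - 15 = 36 - 30 ≡ 6; y = λ·(15 - 6) - 17 ≡ 37. → (6, 37)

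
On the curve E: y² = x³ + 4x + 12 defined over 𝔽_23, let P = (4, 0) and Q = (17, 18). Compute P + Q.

(8, 21)

(4, 0) + (17, 18). λ = (18 - 0)/(17 - 4) ≡ 18/13 mod 23. 13⁻¹ ≡ 16 (mod 23) since 13·16 = 208 ≡ 1, so λ ≡ 12.
  x = λ² - 4 - 17 = 144 - 21 ≡ 8; y = λ·(4 - 8) - 0 ≡ 21. → (8, 21)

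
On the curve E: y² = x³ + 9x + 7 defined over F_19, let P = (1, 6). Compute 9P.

Repeated addition: build up to 9P.
2P: tangent at (1, 6): λ = (3·1² + 9)/(2·6) ≡ 12/12. 12⁻¹ ≡ 8 (mod 19), so λ ≡ 12·8 ≡ 1.
  x = λ² - 1 - 1 = 1 - 2 ≡ 18; y = λ·(1 - 18) - 6 ≡ 15. → (18, 15)
3P: (18, 15) + (1, 6). λ = (6 - 15)/(1 - 18) ≡ 10/2 mod 19. 2⁻¹ ≡ 10 (mod 19), so λ ≡ 5.
  x = λ² - 18 - 1 = 25 - 19 ≡ 6; y = λ·(18 - 6) - 15 ≡ 7. → (6, 7)
4P: (6, 7) + (1, 6). λ = (6 - 7)/(1 - 6) ≡ 18/14 mod 19. 14⁻¹ ≡ 15 (mod 19), so λ ≡ 4.
  x = λ² - 6 - 1 = 16 - 7 ≡ 9; y = λ·(6 - 9) - 7 ≡ 0. → (9, 0)
5P: (9, 0) + (1, 6). λ = (6 - 0)/(1 - 9) ≡ 6/11 mod 19. 11⁻¹ ≡ 7 (mod 19), so λ ≡ 4.
  x = λ² - 9 - 1 = 16 - 10 ≡ 6; y = λ·(9 - 6) - 0 ≡ 12. → (6, 12)
6P: (6, 12) + (1, 6). λ = (6 - 12)/(1 - 6) ≡ 13/14 mod 19. 14⁻¹ ≡ 15 (mod 19), so λ ≡ 5.
  x = λ² - 6 - 1 = 25 - 7 ≡ 18; y = λ·(6 - 18) - 12 ≡ 4. → (18, 4)
7P: (18, 4) + (1, 6). λ = (6 - 4)/(1 - 18) ≡ 2/2 mod 19. 2⁻¹ ≡ 10 (mod 19), so λ ≡ 1.
  x = λ² - 18 - 1 = 1 - 19 ≡ 1; y = λ·(18 - 1) - 4 ≡ 13. → (1, 13)
8P: (1, 13) + (1, 6): same x and y₁ ≡ -y₂, so the sum is 𝒪.
9P: 𝒪 + (1, 6) = (1, 6) (identity).

(1, 6)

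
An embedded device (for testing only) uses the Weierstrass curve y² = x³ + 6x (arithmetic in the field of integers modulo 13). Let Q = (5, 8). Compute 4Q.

(9, 4)

Double-and-add on 4 = (100)₂. Start with Q = (5, 8) for the leading 1-bit.
double: tangent at (5, 8): λ = (3·5² + 6)/(2·8) ≡ 3/3. 3⁻¹ ≡ 9 (mod 13), so λ ≡ 3·9 ≡ 1.
  x = λ² - 5 - 5 = 1 - 10 ≡ 4; y = λ·(5 - 4) - 8 ≡ 6. → (4, 6)
double: tangent at (4, 6): λ = (3·4² + 6)/(2·6) ≡ 2/12. 12⁻¹ ≡ 12 (mod 13), so λ ≡ 2·12 ≡ 11.
  x = λ² - 4 - 4 = 121 - 8 ≡ 9; y = λ·(4 - 9) - 6 ≡ 4. → (9, 4)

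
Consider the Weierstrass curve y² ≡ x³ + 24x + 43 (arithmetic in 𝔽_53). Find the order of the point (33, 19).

2P: tangent at (33, 19): λ = (3·33² + 24)/(2·19) ≡ 5/38. 38⁻¹ ≡ 7 (mod 53), so λ ≡ 5·7 ≡ 35.
  x = λ² - 33 - 33 = 1225 - 66 ≡ 46; y = λ·(33 - 46) - 19 ≡ 3. → (46, 3)
3P: (46, 3) + (33, 19). λ = (19 - 3)/(33 - 46) ≡ 16/40 mod 53. 40⁻¹ ≡ 4 (mod 53) since 40·4 = 160 ≡ 1, so λ ≡ 11.
  x = λ² - 46 - 33 = 121 - 79 ≡ 42; y = λ·(46 - 42) - 3 ≡ 41. → (42, 41)
4P: (42, 41) + (33, 19). λ = (19 - 41)/(33 - 42) ≡ 31/44 mod 53. 44⁻¹ ≡ 47 (mod 53), so λ ≡ 26.
  x = λ² - 42 - 33 = 676 - 75 ≡ 18; y = λ·(42 - 18) - 41 ≡ 0. → (18, 0)
5P: (18, 0) + (33, 19). λ = (19 - 0)/(33 - 18) ≡ 19/15 mod 53. 15⁻¹ ≡ 46 (mod 53), so λ ≡ 26.
  x = λ² - 18 - 33 = 676 - 51 ≡ 42; y = λ·(18 - 42) - 0 ≡ 12. → (42, 12)
6P: (42, 12) + (33, 19). λ = (19 - 12)/(33 - 42) ≡ 7/44 mod 53. 44⁻¹ ≡ 47 (mod 53) since 44·47 = 2068 ≡ 1, so λ ≡ 11.
  x = λ² - 42 - 33 = 121 - 75 ≡ 46; y = λ·(42 - 46) - 12 ≡ 50. → (46, 50)
7P: (46, 50) + (33, 19). λ = (19 - 50)/(33 - 46) ≡ 22/40 mod 53. 40⁻¹ ≡ 4 (mod 53), so λ ≡ 35.
  x = λ² - 46 - 33 = 1225 - 79 ≡ 33; y = λ·(46 - 33) - 50 ≡ 34. → (33, 34)
8P: (33, 34) + (33, 19): same x and y₁ ≡ -y₂, so the sum is ∞.
8P = ∞, so the order is 8.

8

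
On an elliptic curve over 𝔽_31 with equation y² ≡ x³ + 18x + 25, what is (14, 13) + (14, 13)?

tangent at (14, 13): λ = (3·14² + 18)/(2·13) ≡ 17/26. 26⁻¹ ≡ 6 (mod 31) since 26·6 = 156 ≡ 1, so λ ≡ 17·6 ≡ 9.
  x = λ² - 14 - 14 = 81 - 28 ≡ 22; y = λ·(14 - 22) - 13 ≡ 8. → (22, 8)

(22, 8)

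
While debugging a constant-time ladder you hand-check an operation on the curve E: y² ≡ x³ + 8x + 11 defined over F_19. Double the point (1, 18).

tangent at (1, 18): λ = (3·1² + 8)/(2·18) ≡ 11/17. 17⁻¹ ≡ 9 (mod 19), so λ ≡ 11·9 ≡ 4.
  x = λ² - 1 - 1 = 16 - 2 ≡ 14; y = λ·(1 - 14) - 18 ≡ 6. → (14, 6)

(14, 6)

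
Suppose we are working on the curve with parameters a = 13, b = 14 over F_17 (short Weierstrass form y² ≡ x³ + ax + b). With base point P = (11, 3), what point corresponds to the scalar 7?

Double-and-add on 7 = (111)₂. Start with P = (11, 3) for the leading 1-bit.
double: tangent at (11, 3): λ = (3·11² + 13)/(2·3) ≡ 2/6. 6⁻¹ ≡ 3 (mod 17) since 6·3 = 18 ≡ 1, so λ ≡ 2·3 ≡ 6.
  x = λ² - 11 - 11 = 36 - 22 ≡ 14; y = λ·(11 - 14) - 3 ≡ 13. → (14, 13)
add P: (14, 13) + (11, 3). λ = (3 - 13)/(11 - 14) ≡ 7/14 mod 17. 14⁻¹ ≡ 11 (mod 17), so λ ≡ 9.
  x = λ² - 14 - 11 = 81 - 25 ≡ 5; y = λ·(14 - 5) - 13 ≡ 0. → (5, 0)
double: (5, 0) + (5, 0): same x and y₁ ≡ -y₂, so the sum is ∞.
add P: ∞ + (11, 3) = (11, 3) (identity).

(11, 3)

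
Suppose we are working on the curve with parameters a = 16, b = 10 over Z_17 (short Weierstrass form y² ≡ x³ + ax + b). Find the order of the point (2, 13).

10

2P: tangent at (2, 13): λ = (3·2² + 16)/(2·13) ≡ 11/9. 9⁻¹ ≡ 2 (mod 17) since 9·2 = 18 ≡ 1, so λ ≡ 11·2 ≡ 5.
  x = λ² - 2 - 2 = 25 - 4 ≡ 4; y = λ·(2 - 4) - 13 ≡ 11. → (4, 11)
3P: (4, 11) + (2, 13). λ = (13 - 11)/(2 - 4) ≡ 2/15 mod 17. 15⁻¹ ≡ 8 (mod 17), so λ ≡ 16.
  x = λ² - 4 - 2 = 256 - 6 ≡ 12; y = λ·(4 - 12) - 11 ≡ 14. → (12, 14)
4P: (12, 14) + (2, 13). λ = (13 - 14)/(2 - 12) ≡ 16/7 mod 17. 7⁻¹ ≡ 5 (mod 17), so λ ≡ 12.
  x = λ² - 12 - 2 = 144 - 14 ≡ 11; y = λ·(12 - 11) - 14 ≡ 15. → (11, 15)
5P: (11, 15) + (2, 13). λ = (13 - 15)/(2 - 11) ≡ 15/8 mod 17. 8⁻¹ ≡ 15 (mod 17), so λ ≡ 4.
  x = λ² - 11 - 2 = 16 - 13 ≡ 3; y = λ·(11 - 3) - 15 ≡ 0. → (3, 0)
6P: (3, 0) + (2, 13). λ = (13 - 0)/(2 - 3) ≡ 13/16 mod 17. 16⁻¹ ≡ 16 (mod 17) since 16·16 = 256 ≡ 1, so λ ≡ 4.
  x = λ² - 3 - 2 = 16 - 5 ≡ 11; y = λ·(3 - 11) - 0 ≡ 2. → (11, 2)
7P: (11, 2) + (2, 13). λ = (13 - 2)/(2 - 11) ≡ 11/8 mod 17. 8⁻¹ ≡ 15 (mod 17) since 8·15 = 120 ≡ 1, so λ ≡ 12.
  x = λ² - 11 - 2 = 144 - 13 ≡ 12; y = λ·(11 - 12) - 2 ≡ 3. → (12, 3)
8P: (12, 3) + (2, 13). λ = (13 - 3)/(2 - 12) ≡ 10/7 mod 17. 7⁻¹ ≡ 5 (mod 17) since 7·5 = 35 ≡ 1, so λ ≡ 16.
  x = λ² - 12 - 2 = 256 - 14 ≡ 4; y = λ·(12 - 4) - 3 ≡ 6. → (4, 6)
9P: (4, 6) + (2, 13). λ = (13 - 6)/(2 - 4) ≡ 7/15 mod 17. 15⁻¹ ≡ 8 (mod 17) since 15·8 = 120 ≡ 1, so λ ≡ 5.
  x = λ² - 4 - 2 = 25 - 6 ≡ 2; y = λ·(4 - 2) - 6 ≡ 4. → (2, 4)
10P: (2, 4) + (2, 13): same x and y₁ ≡ -y₂, so the sum is ∞.
10P = ∞, so the order is 10.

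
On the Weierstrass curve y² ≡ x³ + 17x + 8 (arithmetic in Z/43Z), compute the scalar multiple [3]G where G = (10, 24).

Repeated addition: build up to 3G.
2G: tangent at (10, 24): λ = (3·10² + 17)/(2·24) ≡ 16/5. 5⁻¹ ≡ 26 (mod 43), so λ ≡ 16·26 ≡ 29.
  x = λ² - 10 - 10 = 841 - 20 ≡ 4; y = λ·(10 - 4) - 24 ≡ 21. → (4, 21)
3G: (4, 21) + (10, 24). λ = (24 - 21)/(10 - 4) ≡ 3/6 mod 43. 6⁻¹ ≡ 36 (mod 43), so λ ≡ 22.
  x = λ² - 4 - 10 = 484 - 14 ≡ 40; y = λ·(4 - 40) - 21 ≡ 4. → (40, 4)

(40, 4)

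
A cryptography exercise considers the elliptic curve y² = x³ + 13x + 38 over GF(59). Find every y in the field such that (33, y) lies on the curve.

1, 58

x³ + 13x + 38 = 36404 ≡ 1 (mod 59).
Square roots of 1 mod 59: 1 and 58 (since 1² = 1 ≡ 1).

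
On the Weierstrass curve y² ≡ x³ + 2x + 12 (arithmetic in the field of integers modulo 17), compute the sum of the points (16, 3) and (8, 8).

(16, 3) + (8, 8). λ = (8 - 3)/(8 - 16) ≡ 5/9 mod 17. 9⁻¹ ≡ 2 (mod 17), so λ ≡ 10.
  x = λ² - 16 - 8 = 100 - 24 ≡ 8; y = λ·(16 - 8) - 3 ≡ 9. → (8, 9)

(8, 9)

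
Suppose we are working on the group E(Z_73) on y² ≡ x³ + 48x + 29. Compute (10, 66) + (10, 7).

The two points share x = 10 and their y-coordinates satisfy 66 + 7 ≡ 0 (mod 73), so they are inverses. Their sum is the point at infinity.

O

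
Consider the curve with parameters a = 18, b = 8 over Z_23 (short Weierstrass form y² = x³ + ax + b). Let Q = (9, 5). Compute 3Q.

Repeated addition: build up to 3Q.
2Q: tangent at (9, 5): λ = (3·9² + 18)/(2·5) ≡ 8/10. 10⁻¹ ≡ 7 (mod 23) since 10·7 = 70 ≡ 1, so λ ≡ 8·7 ≡ 10.
  x = λ² - 9 - 9 = 100 - 18 ≡ 13; y = λ·(9 - 13) - 5 ≡ 1. → (13, 1)
3Q: (13, 1) + (9, 5). λ = (5 - 1)/(9 - 13) ≡ 4/19 mod 23. 19⁻¹ ≡ 17 (mod 23), so λ ≡ 22.
  x = λ² - 13 - 9 = 484 - 22 ≡ 2; y = λ·(13 - 2) - 1 ≡ 11. → (2, 11)

(2, 11)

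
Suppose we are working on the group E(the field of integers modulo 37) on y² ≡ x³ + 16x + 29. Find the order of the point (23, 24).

10

2P: tangent at (23, 24): λ = (3·23² + 16)/(2·24) ≡ 12/11. 11⁻¹ ≡ 27 (mod 37) since 11·27 = 297 ≡ 1, so λ ≡ 12·27 ≡ 28.
  x = λ² - 23 - 23 = 784 - 46 ≡ 35; y = λ·(23 - 35) - 24 ≡ 10. → (35, 10)
3P: (35, 10) + (23, 24). λ = (24 - 10)/(23 - 35) ≡ 14/25 mod 37. 25⁻¹ ≡ 3 (mod 37) since 25·3 = 75 ≡ 1, so λ ≡ 5.
  x = λ² - 35 - 23 = 25 - 58 ≡ 4; y = λ·(35 - 4) - 10 ≡ 34. → (4, 34)
4P: (4, 34) + (23, 24). λ = (24 - 34)/(23 - 4) ≡ 27/19 mod 37. 19⁻¹ ≡ 2 (mod 37), so λ ≡ 17.
  x = λ² - 4 - 23 = 289 - 27 ≡ 3; y = λ·(4 - 3) - 34 ≡ 20. → (3, 20)
5P: (3, 20) + (23, 24). λ = (24 - 20)/(23 - 3) ≡ 4/20 mod 37. 20⁻¹ ≡ 13 (mod 37) since 20·13 = 260 ≡ 1, so λ ≡ 15.
  x = λ² - 3 - 23 = 225 - 26 ≡ 14; y = λ·(3 - 14) - 20 ≡ 0. → (14, 0)
6P: (14, 0) + (23, 24). λ = (24 - 0)/(23 - 14) ≡ 24/9 mod 37. 9⁻¹ ≡ 33 (mod 37), so λ ≡ 15.
  x = λ² - 14 - 23 = 225 - 37 ≡ 3; y = λ·(14 - 3) - 0 ≡ 17. → (3, 17)
7P: (3, 17) + (23, 24). λ = (24 - 17)/(23 - 3) ≡ 7/20 mod 37. 20⁻¹ ≡ 13 (mod 37) since 20·13 = 260 ≡ 1, so λ ≡ 17.
  x = λ² - 3 - 23 = 289 - 26 ≡ 4; y = λ·(3 - 4) - 17 ≡ 3. → (4, 3)
8P: (4, 3) + (23, 24). λ = (24 - 3)/(23 - 4) ≡ 21/19 mod 37. 19⁻¹ ≡ 2 (mod 37), so λ ≡ 5.
  x = λ² - 4 - 23 = 25 - 27 ≡ 35; y = λ·(4 - 35) - 3 ≡ 27. → (35, 27)
9P: (35, 27) + (23, 24). λ = (24 - 27)/(23 - 35) ≡ 34/25 mod 37. 25⁻¹ ≡ 3 (mod 37), so λ ≡ 28.
  x = λ² - 35 - 23 = 784 - 58 ≡ 23; y = λ·(35 - 23) - 27 ≡ 13. → (23, 13)
10P: (23, 13) + (23, 24): same x and y₁ ≡ -y₂, so the sum is O.
10P = O, so the order is 10.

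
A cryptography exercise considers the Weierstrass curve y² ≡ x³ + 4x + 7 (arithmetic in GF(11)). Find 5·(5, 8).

(7, 9)

Write G = (5, 8).
Repeated addition: build up to 5G.
2G: tangent at (5, 8): λ = (3·5² + 4)/(2·8) ≡ 2/5. 5⁻¹ ≡ 9 (mod 11), so λ ≡ 2·9 ≡ 7.
  x = λ² - 5 - 5 = 49 - 10 ≡ 6; y = λ·(5 - 6) - 8 ≡ 7. → (6, 7)
3G: (6, 7) + (5, 8). λ = (8 - 7)/(5 - 6) ≡ 1/10 mod 11. 10⁻¹ ≡ 10 (mod 11), so λ ≡ 10.
  x = λ² - 6 - 5 = 100 - 11 ≡ 1; y = λ·(6 - 1) - 7 ≡ 10. → (1, 10)
4G: (1, 10) + (5, 8). λ = (8 - 10)/(5 - 1) ≡ 9/4 mod 11. 4⁻¹ ≡ 3 (mod 11), so λ ≡ 5.
  x = λ² - 1 - 5 = 25 - 6 ≡ 8; y = λ·(1 - 8) - 10 ≡ 10. → (8, 10)
5G: (8, 10) + (5, 8). λ = (8 - 10)/(5 - 8) ≡ 9/8 mod 11. 8⁻¹ ≡ 7 (mod 11), so λ ≡ 8.
  x = λ² - 8 - 5 = 64 - 13 ≡ 7; y = λ·(8 - 7) - 10 ≡ 9. → (7, 9)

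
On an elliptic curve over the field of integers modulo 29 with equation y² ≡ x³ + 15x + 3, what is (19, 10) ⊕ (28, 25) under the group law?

(17, 3)

(19, 10) + (28, 25). λ = (25 - 10)/(28 - 19) ≡ 15/9 mod 29. 9⁻¹ ≡ 13 (mod 29), so λ ≡ 21.
  x = λ² - 19 - 28 = 441 - 47 ≡ 17; y = λ·(19 - 17) - 10 ≡ 3. → (17, 3)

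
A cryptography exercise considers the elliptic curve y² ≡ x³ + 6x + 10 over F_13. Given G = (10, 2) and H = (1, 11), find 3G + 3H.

(1, 11)

First 3G:
Repeated addition: build up to 3G.
2G: tangent at (10, 2): λ = (3·10² + 6)/(2·2) ≡ 7/4. 4⁻¹ ≡ 10 (mod 13) since 4·10 = 40 ≡ 1, so λ ≡ 7·10 ≡ 5.
  x = λ² - 10 - 10 = 25 - 20 ≡ 5; y = λ·(10 - 5) - 2 ≡ 10. → (5, 10)
3G: (5, 10) + (10, 2). λ = (2 - 10)/(10 - 5) ≡ 5/5 mod 13. 5⁻¹ ≡ 8 (mod 13) since 5·8 = 40 ≡ 1, so λ ≡ 1.
  x = λ² - 5 - 10 = 1 - 15 ≡ 12; y = λ·(5 - 12) - 10 ≡ 9. → (12, 9)
3G = (12, 9).
Next 3H:
Repeated addition: build up to 3H.
2H: tangent at (1, 11): λ = (3·1² + 6)/(2·11) ≡ 9/9. 9⁻¹ ≡ 3 (mod 13), so λ ≡ 9·3 ≡ 1.
  x = λ² - 1 - 1 = 1 - 2 ≡ 12; y = λ·(1 - 12) - 11 ≡ 4. → (12, 4)
3H: (12, 4) + (1, 11). λ = (11 - 4)/(1 - 12) ≡ 7/2 mod 13. 2⁻¹ ≡ 7 (mod 13) since 2·7 = 14 ≡ 1, so λ ≡ 10.
  x = λ² - 12 - 1 = 100 - 13 ≡ 9; y = λ·(12 - 9) - 4 ≡ 0. → (9, 0)
3H = (9, 0).
Finally 3G + 3H:
(12, 9) + (9, 0). λ = (0 - 9)/(9 - 12) ≡ 4/10 mod 13. 10⁻¹ ≡ 4 (mod 13), so λ ≡ 3.
  x = λ² - 12 - 9 = 9 - 21 ≡ 1; y = λ·(12 - 1) - 9 ≡ 11. → (1, 11)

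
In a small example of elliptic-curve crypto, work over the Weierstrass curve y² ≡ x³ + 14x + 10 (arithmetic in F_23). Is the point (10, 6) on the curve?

no

y² = 6² ≡ 13; x³ + 14x + 10 = 1150 ≡ 0 (mod 23). 13 ≠ 0.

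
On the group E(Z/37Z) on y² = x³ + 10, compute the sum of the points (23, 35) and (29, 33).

(18, 25)

(23, 35) + (29, 33). λ = (33 - 35)/(29 - 23) ≡ 35/6 mod 37. 6⁻¹ ≡ 31 (mod 37) since 6·31 = 186 ≡ 1, so λ ≡ 12.
  x = λ² - 23 - 29 = 144 - 52 ≡ 18; y = λ·(23 - 18) - 35 ≡ 25. → (18, 25)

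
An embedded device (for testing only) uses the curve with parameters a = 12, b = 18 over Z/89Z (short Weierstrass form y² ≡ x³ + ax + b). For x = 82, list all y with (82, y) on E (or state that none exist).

x³ + 12x + 18 = 552370 ≡ 36 (mod 89).
Square roots of 36 mod 89: 6 and 83 (since 6² = 36 ≡ 36).

6, 83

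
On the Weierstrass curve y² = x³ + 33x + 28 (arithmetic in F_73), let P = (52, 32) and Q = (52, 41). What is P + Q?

O

The two points share x = 52 and their y-coordinates satisfy 32 + 41 ≡ 0 (mod 73), so they are inverses. Their sum is the point at infinity.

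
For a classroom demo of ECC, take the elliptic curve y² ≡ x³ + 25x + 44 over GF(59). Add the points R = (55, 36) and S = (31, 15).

(55, 36) + (31, 15). λ = (15 - 36)/(31 - 55) ≡ 38/35 mod 59. 35⁻¹ ≡ 27 (mod 59) since 35·27 = 945 ≡ 1, so λ ≡ 23.
  x = λ² - 55 - 31 = 529 - 86 ≡ 30; y = λ·(55 - 30) - 36 ≡ 8. → (30, 8)

(30, 8)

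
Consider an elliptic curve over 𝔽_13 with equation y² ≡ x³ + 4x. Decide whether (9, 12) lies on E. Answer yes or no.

no

y² = 12² ≡ 1; x³ + 4x + 0 = 765 ≡ 11 (mod 13). 1 ≠ 11.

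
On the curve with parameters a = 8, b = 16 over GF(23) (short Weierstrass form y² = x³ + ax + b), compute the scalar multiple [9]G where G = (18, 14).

Double-and-add on 9 = (1001)₂. Start with G = (18, 14) for the leading 1-bit.
double: tangent at (18, 14): λ = (3·18² + 8)/(2·14) ≡ 14/5. 5⁻¹ ≡ 14 (mod 23) since 5·14 = 70 ≡ 1, so λ ≡ 14·14 ≡ 12.
  x = λ² - 18 - 18 = 144 - 36 ≡ 16; y = λ·(18 - 16) - 14 ≡ 10. → (16, 10)
double: tangent at (16, 10): λ = (3·16² + 8)/(2·10) ≡ 17/20. 20⁻¹ ≡ 15 (mod 23), so λ ≡ 17·15 ≡ 2.
  x = λ² - 16 - 16 = 4 - 32 ≡ 18; y = λ·(16 - 18) - 10 ≡ 9. → (18, 9)
double: tangent at (18, 9): λ = (3·18² + 8)/(2·9) ≡ 14/18. 18⁻¹ ≡ 9 (mod 23) since 18·9 = 162 ≡ 1, so λ ≡ 14·9 ≡ 11.
  x = λ² - 18 - 18 = 121 - 36 ≡ 16; y = λ·(18 - 16) - 9 ≡ 13. → (16, 13)
add G: (16, 13) + (18, 14). λ = (14 - 13)/(18 - 16) ≡ 1/2 mod 23. 2⁻¹ ≡ 12 (mod 23), so λ ≡ 12.
  x = λ² - 16 - 18 = 144 - 34 ≡ 18; y = λ·(16 - 18) - 13 ≡ 9. → (18, 9)

(18, 9)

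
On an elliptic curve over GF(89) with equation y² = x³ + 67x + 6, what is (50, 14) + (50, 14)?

(83, 79)

tangent at (50, 14): λ = (3·50² + 67)/(2·14) ≡ 2/28. 28⁻¹ ≡ 35 (mod 89) since 28·35 = 980 ≡ 1, so λ ≡ 2·35 ≡ 70.
  x = λ² - 50 - 50 = 4900 - 100 ≡ 83; y = λ·(50 - 83) - 14 ≡ 79. → (83, 79)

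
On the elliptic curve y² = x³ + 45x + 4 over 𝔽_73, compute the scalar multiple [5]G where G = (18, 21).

(36, 63)

Repeated addition: build up to 5G.
2G: tangent at (18, 21): λ = (3·18² + 45)/(2·21) ≡ 68/42. 42⁻¹ ≡ 40 (mod 73), so λ ≡ 68·40 ≡ 19.
  x = λ² - 18 - 18 = 361 - 36 ≡ 33; y = λ·(18 - 33) - 21 ≡ 59. → (33, 59)
3G: (33, 59) + (18, 21). λ = (21 - 59)/(18 - 33) ≡ 35/58 mod 73. 58⁻¹ ≡ 34 (mod 73) since 58·34 = 1972 ≡ 1, so λ ≡ 22.
  x = λ² - 33 - 18 = 484 - 51 ≡ 68; y = λ·(33 - 68) - 59 ≡ 47. → (68, 47)
4G: (68, 47) + (18, 21). λ = (21 - 47)/(18 - 68) ≡ 47/23 mod 73. 23⁻¹ ≡ 54 (mod 73) since 23·54 = 1242 ≡ 1, so λ ≡ 56.
  x = λ² - 68 - 18 = 3136 - 86 ≡ 57; y = λ·(68 - 57) - 47 ≡ 58. → (57, 58)
5G: (57, 58) + (18, 21). λ = (21 - 58)/(18 - 57) ≡ 36/34 mod 73. 34⁻¹ ≡ 58 (mod 73), so λ ≡ 44.
  x = λ² - 57 - 18 = 1936 - 75 ≡ 36; y = λ·(57 - 36) - 58 ≡ 63. → (36, 63)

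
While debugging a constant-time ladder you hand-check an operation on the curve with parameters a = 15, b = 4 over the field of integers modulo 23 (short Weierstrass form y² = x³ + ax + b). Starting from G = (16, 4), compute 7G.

Repeated addition: build up to 7G.
2G: tangent at (16, 4): λ = (3·16² + 15)/(2·4) ≡ 1/8. 8⁻¹ ≡ 3 (mod 23), so λ ≡ 1·3 ≡ 3.
  x = λ² - 16 - 16 = 9 - 32 ≡ 0; y = λ·(16 - 0) - 4 ≡ 21. → (0, 21)
3G: (0, 21) + (16, 4). λ = (4 - 21)/(16 - 0) ≡ 6/16 mod 23. 16⁻¹ ≡ 13 (mod 23), so λ ≡ 9.
  x = λ² - 0 - 16 = 81 - 16 ≡ 19; y = λ·(0 - 19) - 21 ≡ 15. → (19, 15)
4G: (19, 15) + (16, 4). λ = (4 - 15)/(16 - 19) ≡ 12/20 mod 23. 20⁻¹ ≡ 15 (mod 23), so λ ≡ 19.
  x = λ² - 19 - 16 = 361 - 35 ≡ 4; y = λ·(19 - 4) - 15 ≡ 17. → (4, 17)
5G: (4, 17) + (16, 4). λ = (4 - 17)/(16 - 4) ≡ 10/12 mod 23. 12⁻¹ ≡ 2 (mod 23) since 12·2 = 24 ≡ 1, so λ ≡ 20.
  x = λ² - 4 - 16 = 400 - 20 ≡ 12; y = λ·(4 - 12) - 17 ≡ 7. → (12, 7)
6G: (12, 7) + (16, 4). λ = (4 - 7)/(16 - 12) ≡ 20/4 mod 23. 4⁻¹ ≡ 6 (mod 23) since 4·6 = 24 ≡ 1, so λ ≡ 5.
  x = λ² - 12 - 16 = 25 - 28 ≡ 20; y = λ·(12 - 20) - 7 ≡ 22. → (20, 22)
7G: (20, 22) + (16, 4). λ = (4 - 22)/(16 - 20) ≡ 5/19 mod 23. 19⁻¹ ≡ 17 (mod 23), so λ ≡ 16.
  x = λ² - 20 - 16 = 256 - 36 ≡ 13; y = λ·(20 - 13) - 22 ≡ 21. → (13, 21)

(13, 21)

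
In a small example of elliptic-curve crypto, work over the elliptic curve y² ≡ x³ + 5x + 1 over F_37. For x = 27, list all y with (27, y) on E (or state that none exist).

x³ + 5x + 1 = 19819 ≡ 24 (mod 37).
24 is a non-residue mod 37; no y exists.

none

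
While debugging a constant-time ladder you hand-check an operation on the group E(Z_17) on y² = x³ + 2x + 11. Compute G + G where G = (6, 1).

(4, 7)

tangent at (6, 1): λ = (3·6² + 2)/(2·1) ≡ 8/2. 2⁻¹ ≡ 9 (mod 17), so λ ≡ 8·9 ≡ 4.
  x = λ² - 6 - 6 = 16 - 12 ≡ 4; y = λ·(6 - 4) - 1 ≡ 7. → (4, 7)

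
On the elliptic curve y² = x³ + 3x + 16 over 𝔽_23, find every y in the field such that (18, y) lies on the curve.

x³ + 3x + 16 = 5902 ≡ 14 (mod 23).
14 is a non-residue mod 23; no y exists.

none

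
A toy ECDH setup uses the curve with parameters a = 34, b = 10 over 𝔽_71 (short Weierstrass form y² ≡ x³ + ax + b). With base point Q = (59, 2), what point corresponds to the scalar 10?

(40, 60)

Repeated addition: build up to 10Q.
2Q: tangent at (59, 2): λ = (3·59² + 34)/(2·2) ≡ 40/4. 4⁻¹ ≡ 18 (mod 71) since 4·18 = 72 ≡ 1, so λ ≡ 40·18 ≡ 10.
  x = λ² - 59 - 59 = 100 - 118 ≡ 53; y = λ·(59 - 53) - 2 ≡ 58. → (53, 58)
3Q: (53, 58) + (59, 2). λ = (2 - 58)/(59 - 53) ≡ 15/6 mod 71. 6⁻¹ ≡ 12 (mod 71), so λ ≡ 38.
  x = λ² - 53 - 59 = 1444 - 112 ≡ 54; y = λ·(53 - 54) - 58 ≡ 46. → (54, 46)
4Q: (54, 46) + (59, 2). λ = (2 - 46)/(59 - 54) ≡ 27/5 mod 71. 5⁻¹ ≡ 57 (mod 71) since 5·57 = 285 ≡ 1, so λ ≡ 48.
  x = λ² - 54 - 59 = 2304 - 113 ≡ 61; y = λ·(54 - 61) - 46 ≡ 44. → (61, 44)
5Q: (61, 44) + (59, 2). λ = (2 - 44)/(59 - 61) ≡ 29/69 mod 71. 69⁻¹ ≡ 35 (mod 71), so λ ≡ 21.
  x = λ² - 61 - 59 = 441 - 120 ≡ 37; y = λ·(61 - 37) - 44 ≡ 34. → (37, 34)
6Q: (37, 34) + (59, 2). λ = (2 - 34)/(59 - 37) ≡ 39/22 mod 71. 22⁻¹ ≡ 42 (mod 71), so λ ≡ 5.
  x = λ² - 37 - 59 = 25 - 96 ≡ 0; y = λ·(37 - 0) - 34 ≡ 9. → (0, 9)
7Q: (0, 9) + (59, 2). λ = (2 - 9)/(59 - 0) ≡ 64/59 mod 71. 59⁻¹ ≡ 65 (mod 71) since 59·65 = 3835 ≡ 1, so λ ≡ 42.
  x = λ² - 0 - 59 = 1764 - 59 ≡ 1; y = λ·(0 - 1) - 9 ≡ 20. → (1, 20)
8Q: (1, 20) + (59, 2). λ = (2 - 20)/(59 - 1) ≡ 53/58 mod 71. 58⁻¹ ≡ 60 (mod 71) since 58·60 = 3480 ≡ 1, so λ ≡ 56.
  x = λ² - 1 - 59 = 3136 - 60 ≡ 23; y = λ·(1 - 23) - 20 ≡ 26. → (23, 26)
9Q: (23, 26) + (59, 2). λ = (2 - 26)/(59 - 23) ≡ 47/36 mod 71. 36⁻¹ ≡ 2 (mod 71) since 36·2 = 72 ≡ 1, so λ ≡ 23.
  x = λ² - 23 - 59 = 529 - 82 ≡ 21; y = λ·(23 - 21) - 26 ≡ 20. → (21, 20)
10Q: (21, 20) + (59, 2). λ = (2 - 20)/(59 - 21) ≡ 53/38 mod 71. 38⁻¹ ≡ 43 (mod 71), so λ ≡ 7.
  x = λ² - 21 - 59 = 49 - 80 ≡ 40; y = λ·(21 - 40) - 20 ≡ 60. → (40, 60)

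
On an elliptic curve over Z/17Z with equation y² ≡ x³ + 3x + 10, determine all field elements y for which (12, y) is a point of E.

none

x³ + 3x + 10 = 1774 ≡ 6 (mod 17).
6 is a non-residue mod 17; no y exists.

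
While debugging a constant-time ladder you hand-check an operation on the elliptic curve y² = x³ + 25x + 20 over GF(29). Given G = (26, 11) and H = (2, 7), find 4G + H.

(2, 22)

First 4G:
Double-and-add on 4 = (100)₂. Start with G = (26, 11) for the leading 1-bit.
double: tangent at (26, 11): λ = (3·26² + 25)/(2·11) ≡ 23/22. 22⁻¹ ≡ 4 (mod 29), so λ ≡ 23·4 ≡ 5.
  x = λ² - 26 - 26 = 25 - 52 ≡ 2; y = λ·(26 - 2) - 11 ≡ 22. → (2, 22)
double: tangent at (2, 22): λ = (3·2² + 25)/(2·22) ≡ 8/15. 15⁻¹ ≡ 2 (mod 29) since 15·2 = 30 ≡ 1, so λ ≡ 8·2 ≡ 16.
  x = λ² - 2 - 2 = 256 - 4 ≡ 20; y = λ·(2 - 20) - 22 ≡ 9. → (20, 9)
4G = (20, 9).
Finally 4G + H:
(20, 9) + (2, 7). λ = (7 - 9)/(2 - 20) ≡ 27/11 mod 29. 11⁻¹ ≡ 8 (mod 29), so λ ≡ 13.
  x = λ² - 20 - 2 = 169 - 22 ≡ 2; y = λ·(20 - 2) - 9 ≡ 22. → (2, 22)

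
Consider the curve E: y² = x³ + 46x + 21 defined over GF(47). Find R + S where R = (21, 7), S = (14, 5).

(21, 7) + (14, 5). λ = (5 - 7)/(14 - 21) ≡ 45/40 mod 47. 40⁻¹ ≡ 20 (mod 47), so λ ≡ 7.
  x = λ² - 21 - 14 = 49 - 35 ≡ 14; y = λ·(21 - 14) - 7 ≡ 42. → (14, 42)

(14, 42)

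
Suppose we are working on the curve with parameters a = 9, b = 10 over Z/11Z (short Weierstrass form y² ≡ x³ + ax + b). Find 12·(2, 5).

Write G = (2, 5).
Double-and-add on 12 = (1100)₂. Start with G = (2, 5) for the leading 1-bit.
double: tangent at (2, 5): λ = (3·2² + 9)/(2·5) ≡ 10/10. 10⁻¹ ≡ 10 (mod 11), so λ ≡ 10·10 ≡ 1.
  x = λ² - 2 - 2 = 1 - 4 ≡ 8; y = λ·(2 - 8) - 5 ≡ 0. → (8, 0)
add G: (8, 0) + (2, 5). λ = (5 - 0)/(2 - 8) ≡ 5/5 mod 11. 5⁻¹ ≡ 9 (mod 11) since 5·9 = 45 ≡ 1, so λ ≡ 1.
  x = λ² - 8 - 2 = 1 - 10 ≡ 2; y = λ·(8 - 2) - 0 ≡ 6. → (2, 6)
double: tangent at (2, 6): λ = (3·2² + 9)/(2·6) ≡ 10/1. 1⁻¹ ≡ 1 (mod 11) since 1·1 = 1 ≡ 1, so λ ≡ 10·1 ≡ 10.
  x = λ² - 2 - 2 = 100 - 4 ≡ 8; y = λ·(2 - 8) - 6 ≡ 0. → (8, 0)
double: (8, 0) + (8, 0): same x and y₁ ≡ -y₂, so the sum is O.

O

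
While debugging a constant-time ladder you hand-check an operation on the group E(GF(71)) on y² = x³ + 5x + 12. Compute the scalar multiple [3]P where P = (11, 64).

Repeated addition: build up to 3P.
2P: tangent at (11, 64): λ = (3·11² + 5)/(2·64) ≡ 13/57. 57⁻¹ ≡ 5 (mod 71) since 57·5 = 285 ≡ 1, so λ ≡ 13·5 ≡ 65.
  x = λ² - 11 - 11 = 4225 - 22 ≡ 14; y = λ·(11 - 14) - 64 ≡ 25. → (14, 25)
3P: (14, 25) + (11, 64). λ = (64 - 25)/(11 - 14) ≡ 39/68 mod 71. 68⁻¹ ≡ 47 (mod 71) since 68·47 = 3196 ≡ 1, so λ ≡ 58.
  x = λ² - 14 - 11 = 3364 - 25 ≡ 2; y = λ·(14 - 2) - 25 ≡ 32. → (2, 32)

(2, 32)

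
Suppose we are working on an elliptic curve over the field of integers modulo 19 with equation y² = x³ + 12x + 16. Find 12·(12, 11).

(6, 0)

Write P = (12, 11).
Repeated addition: build up to 12P.
2P: tangent at (12, 11): λ = (3·12² + 12)/(2·11) ≡ 7/3. 3⁻¹ ≡ 13 (mod 19), so λ ≡ 7·13 ≡ 15.
  x = λ² - 12 - 12 = 225 - 24 ≡ 11; y = λ·(12 - 11) - 11 ≡ 4. → (11, 4)
3P: (11, 4) + (12, 11). λ = (11 - 4)/(12 - 11) ≡ 7/1 mod 19. 1⁻¹ ≡ 1 (mod 19) since 1·1 = 1 ≡ 1, so λ ≡ 7.
  x = λ² - 11 - 12 = 49 - 23 ≡ 7; y = λ·(11 - 7) - 4 ≡ 5. → (7, 5)
4P: (7, 5) + (12, 11). λ = (11 - 5)/(12 - 7) ≡ 6/5 mod 19. 5⁻¹ ≡ 4 (mod 19), so λ ≡ 5.
  x = λ² - 7 - 12 = 25 - 19 ≡ 6; y = λ·(7 - 6) - 5 ≡ 0. → (6, 0)
5P: (6, 0) + (12, 11). λ = (11 - 0)/(12 - 6) ≡ 11/6 mod 19. 6⁻¹ ≡ 16 (mod 19) since 6·16 = 96 ≡ 1, so λ ≡ 5.
  x = λ² - 6 - 12 = 25 - 18 ≡ 7; y = λ·(6 - 7) - 0 ≡ 14. → (7, 14)
6P: (7, 14) + (12, 11). λ = (11 - 14)/(12 - 7) ≡ 16/5 mod 19. 5⁻¹ ≡ 4 (mod 19) since 5·4 = 20 ≡ 1, so λ ≡ 7.
  x = λ² - 7 - 12 = 49 - 19 ≡ 11; y = λ·(7 - 11) - 14 ≡ 15. → (11, 15)
7P: (11, 15) + (12, 11). λ = (11 - 15)/(12 - 11) ≡ 15/1 mod 19. 1⁻¹ ≡ 1 (mod 19) since 1·1 = 1 ≡ 1, so λ ≡ 15.
  x = λ² - 11 - 12 = 225 - 23 ≡ 12; y = λ·(11 - 12) - 15 ≡ 8. → (12, 8)
8P: (12, 8) + (12, 11): same x and y₁ ≡ -y₂, so the sum is 𝒪.
9P: 𝒪 + (12, 11) = (12, 11) (identity).
10P: tangent at (12, 11): λ = (3·12² + 12)/(2·11) ≡ 7/3. 3⁻¹ ≡ 13 (mod 19), so λ ≡ 7·13 ≡ 15.
  x = λ² - 12 - 12 = 225 - 24 ≡ 11; y = λ·(12 - 11) - 11 ≡ 4. → (11, 4)
11P: (11, 4) + (12, 11). λ = (11 - 4)/(12 - 11) ≡ 7/1 mod 19. 1⁻¹ ≡ 1 (mod 19) since 1·1 = 1 ≡ 1, so λ ≡ 7.
  x = λ² - 11 - 12 = 49 - 23 ≡ 7; y = λ·(11 - 7) - 4 ≡ 5. → (7, 5)
12P: (7, 5) + (12, 11). λ = (11 - 5)/(12 - 7) ≡ 6/5 mod 19. 5⁻¹ ≡ 4 (mod 19), so λ ≡ 5.
  x = λ² - 7 - 12 = 25 - 19 ≡ 6; y = λ·(7 - 6) - 5 ≡ 0. → (6, 0)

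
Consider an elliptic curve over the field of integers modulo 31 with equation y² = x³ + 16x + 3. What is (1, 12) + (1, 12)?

(6, 6)

tangent at (1, 12): λ = (3·1² + 16)/(2·12) ≡ 19/24. 24⁻¹ ≡ 22 (mod 31) since 24·22 = 528 ≡ 1, so λ ≡ 19·22 ≡ 15.
  x = λ² - 1 - 1 = 225 - 2 ≡ 6; y = λ·(1 - 6) - 12 ≡ 6. → (6, 6)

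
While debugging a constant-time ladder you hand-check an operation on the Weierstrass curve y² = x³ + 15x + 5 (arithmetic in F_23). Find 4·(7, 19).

(12, 2)

Write P = (7, 19).
Repeated addition: build up to 4P.
2P: tangent at (7, 19): λ = (3·7² + 15)/(2·19) ≡ 1/15. 15⁻¹ ≡ 20 (mod 23), so λ ≡ 1·20 ≡ 20.
  x = λ² - 7 - 7 = 400 - 14 ≡ 18; y = λ·(7 - 18) - 19 ≡ 14. → (18, 14)
3P: (18, 14) + (7, 19). λ = (19 - 14)/(7 - 18) ≡ 5/12 mod 23. 12⁻¹ ≡ 2 (mod 23) since 12·2 = 24 ≡ 1, so λ ≡ 10.
  x = λ² - 18 - 7 = 100 - 25 ≡ 6; y = λ·(18 - 6) - 14 ≡ 14. → (6, 14)
4P: (6, 14) + (7, 19). λ = (19 - 14)/(7 - 6) ≡ 5/1 mod 23. 1⁻¹ ≡ 1 (mod 23) since 1·1 = 1 ≡ 1, so λ ≡ 5.
  x = λ² - 6 - 7 = 25 - 13 ≡ 12; y = λ·(6 - 12) - 14 ≡ 2. → (12, 2)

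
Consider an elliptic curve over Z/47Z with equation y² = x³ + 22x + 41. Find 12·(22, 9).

Write G = (22, 9).
Double-and-add on 12 = (1100)₂. Start with G = (22, 9) for the leading 1-bit.
double: tangent at (22, 9): λ = (3·22² + 22)/(2·9) ≡ 17/18. 18⁻¹ ≡ 34 (mod 47), so λ ≡ 17·34 ≡ 14.
  x = λ² - 22 - 22 = 196 - 44 ≡ 11; y = λ·(22 - 11) - 9 ≡ 4. → (11, 4)
add G: (11, 4) + (22, 9). λ = (9 - 4)/(22 - 11) ≡ 5/11 mod 47. 11⁻¹ ≡ 30 (mod 47) since 11·30 = 330 ≡ 1, so λ ≡ 9.
  x = λ² - 11 - 22 = 81 - 33 ≡ 1; y = λ·(11 - 1) - 4 ≡ 39. → (1, 39)
double: tangent at (1, 39): λ = (3·1² + 22)/(2·39) ≡ 25/31. 31⁻¹ ≡ 44 (mod 47) since 31·44 = 1364 ≡ 1, so λ ≡ 25·44 ≡ 19.
  x = λ² - 1 - 1 = 361 - 2 ≡ 30; y = λ·(1 - 30) - 39 ≡ 21. → (30, 21)
double: tangent at (30, 21): λ = (3·30² + 22)/(2·21) ≡ 43/42. 42⁻¹ ≡ 28 (mod 47), so λ ≡ 43·28 ≡ 29.
  x = λ² - 30 - 30 = 841 - 60 ≡ 29; y = λ·(30 - 29) - 21 ≡ 8. → (29, 8)

(29, 8)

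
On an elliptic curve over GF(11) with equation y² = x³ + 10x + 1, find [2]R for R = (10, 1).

(3, 6)

tangent at (10, 1): λ = (3·10² + 10)/(2·1) ≡ 2/2. 2⁻¹ ≡ 6 (mod 11) since 2·6 = 12 ≡ 1, so λ ≡ 2·6 ≡ 1.
  x = λ² - 10 - 10 = 1 - 20 ≡ 3; y = λ·(10 - 3) - 1 ≡ 6. → (3, 6)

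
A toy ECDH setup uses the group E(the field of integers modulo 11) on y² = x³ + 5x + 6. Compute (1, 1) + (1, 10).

The two points share x = 1 and their y-coordinates satisfy 1 + 10 ≡ 0 (mod 11), so they are inverses. Their sum is the point at infinity.

O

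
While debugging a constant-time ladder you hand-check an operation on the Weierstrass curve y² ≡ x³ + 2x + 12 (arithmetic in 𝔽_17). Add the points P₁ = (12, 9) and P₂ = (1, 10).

(12, 9) + (1, 10). λ = (10 - 9)/(1 - 12) ≡ 1/6 mod 17. 6⁻¹ ≡ 3 (mod 17) since 6·3 = 18 ≡ 1, so λ ≡ 3.
  x = λ² - 12 - 1 = 9 - 13 ≡ 13; y = λ·(12 - 13) - 9 ≡ 5. → (13, 5)

(13, 5)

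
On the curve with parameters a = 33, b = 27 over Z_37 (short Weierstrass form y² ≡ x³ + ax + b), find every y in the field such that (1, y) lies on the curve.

x³ + 33x + 27 = 61 ≡ 24 (mod 37).
24 is a non-residue mod 37; no y exists.

none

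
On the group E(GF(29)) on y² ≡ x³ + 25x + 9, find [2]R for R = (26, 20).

(19, 21)

tangent at (26, 20): λ = (3·26² + 25)/(2·20) ≡ 23/11. 11⁻¹ ≡ 8 (mod 29), so λ ≡ 23·8 ≡ 10.
  x = λ² - 26 - 26 = 100 - 52 ≡ 19; y = λ·(26 - 19) - 20 ≡ 21. → (19, 21)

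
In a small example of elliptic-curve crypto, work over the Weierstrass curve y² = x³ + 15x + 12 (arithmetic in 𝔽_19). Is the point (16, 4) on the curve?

yes

y² = 4² ≡ 16; x³ + 15x + 12 = 4348 ≡ 16 (mod 19). 16 = 16.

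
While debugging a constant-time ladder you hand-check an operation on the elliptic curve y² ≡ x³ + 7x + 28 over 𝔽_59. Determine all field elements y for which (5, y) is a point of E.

x³ + 7x + 28 = 188 ≡ 11 (mod 59).
11 is a non-residue mod 59; no y exists.

none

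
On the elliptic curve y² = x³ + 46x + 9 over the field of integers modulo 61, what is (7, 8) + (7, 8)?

(35, 5)

tangent at (7, 8): λ = (3·7² + 46)/(2·8) ≡ 10/16. 16⁻¹ ≡ 42 (mod 61), so λ ≡ 10·42 ≡ 54.
  x = λ² - 7 - 7 = 2916 - 14 ≡ 35; y = λ·(7 - 35) - 8 ≡ 5. → (35, 5)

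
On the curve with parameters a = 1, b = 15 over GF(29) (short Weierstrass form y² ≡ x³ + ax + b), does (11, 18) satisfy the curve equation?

no

y² = 18² ≡ 5; x³ + 1x + 15 = 1357 ≡ 23 (mod 29). 5 ≠ 23.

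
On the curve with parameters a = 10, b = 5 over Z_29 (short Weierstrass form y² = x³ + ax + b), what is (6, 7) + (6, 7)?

tangent at (6, 7): λ = (3·6² + 10)/(2·7) ≡ 2/14. 14⁻¹ ≡ 27 (mod 29), so λ ≡ 2·27 ≡ 25.
  x = λ² - 6 - 6 = 625 - 12 ≡ 4; y = λ·(6 - 4) - 7 ≡ 14. → (4, 14)

(4, 14)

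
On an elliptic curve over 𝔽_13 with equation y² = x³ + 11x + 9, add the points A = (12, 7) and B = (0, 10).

(10, 12)

(12, 7) + (0, 10). λ = (10 - 7)/(0 - 12) ≡ 3/1 mod 13. 1⁻¹ ≡ 1 (mod 13) since 1·1 = 1 ≡ 1, so λ ≡ 3.
  x = λ² - 12 - 0 = 9 - 12 ≡ 10; y = λ·(12 - 10) - 7 ≡ 12. → (10, 12)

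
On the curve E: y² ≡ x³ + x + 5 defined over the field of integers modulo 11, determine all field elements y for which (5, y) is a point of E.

5, 6

x³ + 1x + 5 = 135 ≡ 3 (mod 11).
Square roots of 3 mod 11: 5 and 6 (since 5² = 25 ≡ 3).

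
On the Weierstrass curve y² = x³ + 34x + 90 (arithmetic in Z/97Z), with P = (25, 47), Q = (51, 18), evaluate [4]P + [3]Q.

First 4P:
Double-and-add on 4 = (100)₂. Start with P = (25, 47) for the leading 1-bit.
double: tangent at (25, 47): λ = (3·25² + 34)/(2·47) ≡ 66/94. 94⁻¹ ≡ 32 (mod 97) since 94·32 = 3008 ≡ 1, so λ ≡ 66·32 ≡ 75.
  x = λ² - 25 - 25 = 5625 - 50 ≡ 46; y = λ·(25 - 46) - 47 ≡ 27. → (46, 27)
double: tangent at (46, 27): λ = (3·46² + 34)/(2·27) ≡ 77/54. 54⁻¹ ≡ 9 (mod 97), so λ ≡ 77·9 ≡ 14.
  x = λ² - 46 - 46 = 196 - 92 ≡ 7; y = λ·(46 - 7) - 27 ≡ 34. → (7, 34)
4P = (7, 34).
Next 3Q:
Repeated addition: build up to 3Q.
2Q: tangent at (51, 18): λ = (3·51² + 34)/(2·18) ≡ 77/36. 36⁻¹ ≡ 62 (mod 97) since 36·62 = 2232 ≡ 1, so λ ≡ 77·62 ≡ 21.
  x = λ² - 51 - 51 = 441 - 102 ≡ 48; y = λ·(51 - 48) - 18 ≡ 45. → (48, 45)
3Q: (48, 45) + (51, 18). λ = (18 - 45)/(51 - 48) ≡ 70/3 mod 97. 3⁻¹ ≡ 65 (mod 97), so λ ≡ 88.
  x = λ² - 48 - 51 = 7744 - 99 ≡ 79; y = λ·(48 - 79) - 45 ≡ 40. → (79, 40)
3Q = (79, 40).
Finally 4P + 3Q:
(7, 34) + (79, 40). λ = (40 - 34)/(79 - 7) ≡ 6/72 mod 97. 72⁻¹ ≡ 31 (mod 97) since 72·31 = 2232 ≡ 1, so λ ≡ 89.
  x = λ² - 7 - 79 = 7921 - 86 ≡ 75; y = λ·(7 - 75) - 34 ≡ 25. → (75, 25)

(75, 25)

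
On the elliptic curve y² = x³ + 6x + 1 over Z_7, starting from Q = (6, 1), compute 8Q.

(3, 2)

Double-and-add on 8 = (1000)₂. Start with Q = (6, 1) for the leading 1-bit.
double: tangent at (6, 1): λ = (3·6² + 6)/(2·1) ≡ 2/2. 2⁻¹ ≡ 4 (mod 7), so λ ≡ 2·4 ≡ 1.
  x = λ² - 6 - 6 = 1 - 12 ≡ 3; y = λ·(6 - 3) - 1 ≡ 2. → (3, 2)
double: tangent at (3, 2): λ = (3·3² + 6)/(2·2) ≡ 5/4. 4⁻¹ ≡ 2 (mod 7), so λ ≡ 5·2 ≡ 3.
  x = λ² - 3 - 3 = 9 - 6 ≡ 3; y = λ·(3 - 3) - 2 ≡ 5. → (3, 5)
double: tangent at (3, 5): λ = (3·3² + 6)/(2·5) ≡ 5/3. 3⁻¹ ≡ 5 (mod 7), so λ ≡ 5·5 ≡ 4.
  x = λ² - 3 - 3 = 16 - 6 ≡ 3; y = λ·(3 - 3) - 5 ≡ 2. → (3, 2)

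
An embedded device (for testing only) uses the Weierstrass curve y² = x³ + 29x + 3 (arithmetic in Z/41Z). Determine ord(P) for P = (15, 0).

2P: (15, 0) + (15, 0): same x and y₁ ≡ -y₂, so the sum is O.
2P = O, so the order is 2.

2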